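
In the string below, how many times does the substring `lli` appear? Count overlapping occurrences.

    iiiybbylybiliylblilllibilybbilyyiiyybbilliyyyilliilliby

Sliding a length-3 window over the 55 characters (53 positions):
  position 20–22: lli
  position 40–42: lli
  position 47–49: lli
  position 51–53: lli

4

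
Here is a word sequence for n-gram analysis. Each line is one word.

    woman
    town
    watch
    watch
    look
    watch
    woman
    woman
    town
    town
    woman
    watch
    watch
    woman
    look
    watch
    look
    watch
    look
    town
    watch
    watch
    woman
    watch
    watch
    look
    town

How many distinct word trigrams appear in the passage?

27 tokens → 25 trigram windows in total.
Repeated trigrams (each contributes count−1 duplicates):
  look watch look: 2
  town watch watch: 2
  watch look town: 2
  watch look watch: 2
  watch watch look: 2
  watch watch woman: 2
  woman watch watch: 2
7 duplicate windows → 25 − 7 = 18 distinct.

18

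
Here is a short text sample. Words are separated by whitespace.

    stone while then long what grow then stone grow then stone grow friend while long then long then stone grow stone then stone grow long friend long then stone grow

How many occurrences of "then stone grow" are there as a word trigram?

5

Scanning the 28 overlapping trigram windows for "then stone grow":
  position 7–9: then stone grow
  position 10–12: then stone grow
  position 18–20: then stone grow
  position 22–24: then stone grow
  position 28–30: then stone grow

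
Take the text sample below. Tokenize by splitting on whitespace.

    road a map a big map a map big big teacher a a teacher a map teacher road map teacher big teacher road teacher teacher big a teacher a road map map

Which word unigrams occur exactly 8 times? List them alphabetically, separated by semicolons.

Unigram counts meeting the condition (exactly 8 times):
  a: 8
  teacher: 8

a; teacher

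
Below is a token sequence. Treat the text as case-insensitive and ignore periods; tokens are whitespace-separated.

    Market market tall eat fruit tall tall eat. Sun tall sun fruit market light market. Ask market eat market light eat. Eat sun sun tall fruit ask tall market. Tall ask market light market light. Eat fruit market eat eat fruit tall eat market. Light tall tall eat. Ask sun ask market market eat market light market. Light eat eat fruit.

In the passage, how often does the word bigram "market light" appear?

7

Scanning the 60 overlapping bigram windows for "market light":
  position 13–14: market light
  position 19–20: market light
  position 32–33: market light
  position 34–35: market light
  position 44–45: market light
  position 55–56: market light
  position 57–58: market light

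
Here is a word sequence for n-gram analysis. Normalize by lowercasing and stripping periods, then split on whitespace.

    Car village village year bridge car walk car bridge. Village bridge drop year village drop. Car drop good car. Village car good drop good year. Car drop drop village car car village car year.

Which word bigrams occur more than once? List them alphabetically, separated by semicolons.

Bigram counts meeting the condition (more than once):
  car drop: 2
  car village: 3
  drop good: 2
  village car: 3

car drop; car village; drop good; village car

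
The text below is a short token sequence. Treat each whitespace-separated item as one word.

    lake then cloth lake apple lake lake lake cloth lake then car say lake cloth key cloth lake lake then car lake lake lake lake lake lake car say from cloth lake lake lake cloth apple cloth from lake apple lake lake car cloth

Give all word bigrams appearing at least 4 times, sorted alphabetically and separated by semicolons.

cloth lake; lake lake

Bigram counts meeting the condition (at least 4 times):
  cloth lake: 4
  lake lake: 11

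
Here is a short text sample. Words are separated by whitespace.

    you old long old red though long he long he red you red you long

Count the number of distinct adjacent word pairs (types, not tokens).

12

15 tokens → 14 bigram windows in total.
Repeated bigrams (each contributes count−1 duplicates):
  long he: 2
  red you: 2
2 duplicate windows → 14 − 2 = 12 distinct.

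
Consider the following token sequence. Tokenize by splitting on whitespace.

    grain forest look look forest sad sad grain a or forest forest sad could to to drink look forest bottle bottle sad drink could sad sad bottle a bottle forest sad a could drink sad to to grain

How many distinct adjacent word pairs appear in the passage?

32

38 tokens → 37 bigram windows in total.
Repeated bigrams (each contributes count−1 duplicates):
  forest sad: 3
  look forest: 2
  sad sad: 2
  to to: 2
5 duplicate windows → 37 − 5 = 32 distinct.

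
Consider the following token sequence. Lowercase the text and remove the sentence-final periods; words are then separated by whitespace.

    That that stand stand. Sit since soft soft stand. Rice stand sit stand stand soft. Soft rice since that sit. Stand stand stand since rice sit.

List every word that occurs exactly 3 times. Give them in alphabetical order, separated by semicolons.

Unigram counts meeting the condition (exactly 3 times):
  rice: 3
  since: 3
  that: 3

rice; since; that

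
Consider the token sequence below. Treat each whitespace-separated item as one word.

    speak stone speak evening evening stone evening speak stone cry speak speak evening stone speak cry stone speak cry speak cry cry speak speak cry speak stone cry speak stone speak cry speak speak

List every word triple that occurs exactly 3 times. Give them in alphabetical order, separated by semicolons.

cry speak speak; speak cry speak; stone speak cry

Trigram counts meeting the condition (exactly 3 times):
  cry speak speak: 3
  speak cry speak: 3
  stone speak cry: 3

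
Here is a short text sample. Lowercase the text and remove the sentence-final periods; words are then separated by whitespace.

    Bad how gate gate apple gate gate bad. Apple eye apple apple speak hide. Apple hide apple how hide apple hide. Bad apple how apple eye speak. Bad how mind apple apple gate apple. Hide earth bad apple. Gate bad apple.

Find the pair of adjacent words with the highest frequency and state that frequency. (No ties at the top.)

"bad apple", 4 times

Bigram frequencies (highest first):
  bad apple: 4
  apple gate: 3
  hide apple: 3
  apple hide: 3
  bad how: 2
  gate gate: 2
  … (18 more, each ≤ 2)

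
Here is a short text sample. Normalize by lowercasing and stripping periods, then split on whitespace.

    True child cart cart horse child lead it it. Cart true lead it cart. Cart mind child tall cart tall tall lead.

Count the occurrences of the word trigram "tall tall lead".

Scanning the 20 overlapping trigram windows for "tall tall lead":
  position 20–22: tall tall lead

1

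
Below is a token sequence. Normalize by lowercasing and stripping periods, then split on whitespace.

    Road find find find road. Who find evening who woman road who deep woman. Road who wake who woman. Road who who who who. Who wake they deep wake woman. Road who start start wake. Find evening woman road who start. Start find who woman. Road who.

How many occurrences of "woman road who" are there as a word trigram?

6

Scanning the 45 overlapping trigram windows for "woman road who":
  position 10–12: woman road who
  position 14–16: woman road who
  position 19–21: woman road who
  position 30–32: woman road who
  position 38–40: woman road who
  position 45–47: woman road who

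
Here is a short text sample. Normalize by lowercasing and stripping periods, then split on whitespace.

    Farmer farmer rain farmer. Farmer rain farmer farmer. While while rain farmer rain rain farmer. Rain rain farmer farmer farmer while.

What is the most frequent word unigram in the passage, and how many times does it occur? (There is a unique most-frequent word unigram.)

Unigram frequencies (highest first):
  farmer: 11
  rain: 7
  while: 3

"farmer", 11 times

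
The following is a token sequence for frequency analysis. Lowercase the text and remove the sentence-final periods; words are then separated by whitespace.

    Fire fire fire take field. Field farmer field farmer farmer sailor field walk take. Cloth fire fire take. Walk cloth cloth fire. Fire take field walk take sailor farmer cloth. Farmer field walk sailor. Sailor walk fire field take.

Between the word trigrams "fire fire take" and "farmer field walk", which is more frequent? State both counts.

"fire fire take" (3 vs 1)

"fire fire take": 3 occurrences
"farmer field walk": 1 occurrence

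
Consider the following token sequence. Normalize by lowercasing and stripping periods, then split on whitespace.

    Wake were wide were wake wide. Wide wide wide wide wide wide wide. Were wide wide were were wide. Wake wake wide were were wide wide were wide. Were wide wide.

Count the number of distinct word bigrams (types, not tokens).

9

31 tokens → 30 bigram windows in total.
Repeated bigrams (each contributes count−1 duplicates):
  wide wide: 10
  were wide: 6
  wide were: 6
  wake wide: 2
  were were: 2
21 duplicate windows → 30 − 21 = 9 distinct.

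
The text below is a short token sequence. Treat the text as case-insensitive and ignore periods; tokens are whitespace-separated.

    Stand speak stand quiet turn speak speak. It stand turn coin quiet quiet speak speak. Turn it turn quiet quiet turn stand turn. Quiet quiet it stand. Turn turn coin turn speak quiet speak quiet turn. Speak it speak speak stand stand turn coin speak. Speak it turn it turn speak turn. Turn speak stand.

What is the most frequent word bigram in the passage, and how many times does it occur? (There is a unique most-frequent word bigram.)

"turn speak", 5 times

Bigram frequencies (highest first):
  turn speak: 5
  speak speak: 4
  stand turn: 4
  speak stand: 3
  quiet turn: 3
  speak it: 3
  … (19 more, each ≤ 3)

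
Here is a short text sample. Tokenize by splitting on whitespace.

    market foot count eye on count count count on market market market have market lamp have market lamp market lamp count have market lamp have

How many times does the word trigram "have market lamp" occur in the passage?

3

Scanning the 23 overlapping trigram windows for "have market lamp":
  position 13–15: have market lamp
  position 16–18: have market lamp
  position 22–24: have market lamp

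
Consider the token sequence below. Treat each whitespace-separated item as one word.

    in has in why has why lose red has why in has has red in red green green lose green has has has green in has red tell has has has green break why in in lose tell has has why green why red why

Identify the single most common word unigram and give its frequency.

"has", 14 times

Unigram frequencies (highest first):
  has: 14
  in: 7
  why: 7
  green: 6
  red: 5
  lose: 3
  … (2 more, each ≤ 2)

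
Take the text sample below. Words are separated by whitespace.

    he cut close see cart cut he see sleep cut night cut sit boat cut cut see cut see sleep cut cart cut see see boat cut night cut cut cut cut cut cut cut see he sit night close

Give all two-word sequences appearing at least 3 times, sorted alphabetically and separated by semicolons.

Bigram counts meeting the condition (at least 3 times):
  cut cut: 7
  cut see: 4

cut cut; cut see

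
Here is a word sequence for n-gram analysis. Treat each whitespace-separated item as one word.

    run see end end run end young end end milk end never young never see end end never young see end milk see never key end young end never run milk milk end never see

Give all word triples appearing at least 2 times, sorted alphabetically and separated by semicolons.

end never young; end young end; milk end never; see end end

Trigram counts meeting the condition (at least 2 times):
  end never young: 2
  end young end: 2
  milk end never: 2
  see end end: 2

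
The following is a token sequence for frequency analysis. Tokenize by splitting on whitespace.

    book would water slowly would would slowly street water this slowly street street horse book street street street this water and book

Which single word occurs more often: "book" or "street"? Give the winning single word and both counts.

"street" (6 vs 3)

"book": 3 occurrences
"street": 6 occurrences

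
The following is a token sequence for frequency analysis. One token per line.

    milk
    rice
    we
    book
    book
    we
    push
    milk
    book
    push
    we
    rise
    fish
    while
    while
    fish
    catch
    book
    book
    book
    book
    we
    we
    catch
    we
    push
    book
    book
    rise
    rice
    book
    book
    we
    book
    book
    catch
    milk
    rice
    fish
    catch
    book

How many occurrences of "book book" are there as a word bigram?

Scanning the 40 overlapping bigram windows for "book book":
  position 4–5: book book
  position 18–19: book book
  position 19–20: book book
  position 20–21: book book
  position 27–28: book book
  position 31–32: book book
  position 34–35: book book

7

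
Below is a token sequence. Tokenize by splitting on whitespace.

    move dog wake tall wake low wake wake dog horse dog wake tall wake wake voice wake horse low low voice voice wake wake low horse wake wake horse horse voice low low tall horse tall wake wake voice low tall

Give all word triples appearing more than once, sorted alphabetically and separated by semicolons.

Trigram counts meeting the condition (more than once):
  dog wake tall: 2
  tall wake wake: 2
  wake tall wake: 2
  wake wake voice: 2

dog wake tall; tall wake wake; wake tall wake; wake wake voice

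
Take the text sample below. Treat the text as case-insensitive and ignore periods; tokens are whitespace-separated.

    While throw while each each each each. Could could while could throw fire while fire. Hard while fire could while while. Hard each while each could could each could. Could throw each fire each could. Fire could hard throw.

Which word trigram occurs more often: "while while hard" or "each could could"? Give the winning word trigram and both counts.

"while while hard": 1 occurrence
"each could could": 3 occurrences

"each could could" (3 vs 1)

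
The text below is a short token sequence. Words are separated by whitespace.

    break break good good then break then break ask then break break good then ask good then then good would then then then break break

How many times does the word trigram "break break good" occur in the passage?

Scanning the 23 overlapping trigram windows for "break break good":
  position 1–3: break break good
  position 11–13: break break good

2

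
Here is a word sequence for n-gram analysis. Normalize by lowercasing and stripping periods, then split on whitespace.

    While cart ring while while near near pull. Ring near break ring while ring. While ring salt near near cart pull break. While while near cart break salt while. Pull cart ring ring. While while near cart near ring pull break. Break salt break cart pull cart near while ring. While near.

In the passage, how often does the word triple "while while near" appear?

3

Scanning the 50 overlapping trigram windows for "while while near":
  position 4–6: while while near
  position 23–25: while while near
  position 34–36: while while near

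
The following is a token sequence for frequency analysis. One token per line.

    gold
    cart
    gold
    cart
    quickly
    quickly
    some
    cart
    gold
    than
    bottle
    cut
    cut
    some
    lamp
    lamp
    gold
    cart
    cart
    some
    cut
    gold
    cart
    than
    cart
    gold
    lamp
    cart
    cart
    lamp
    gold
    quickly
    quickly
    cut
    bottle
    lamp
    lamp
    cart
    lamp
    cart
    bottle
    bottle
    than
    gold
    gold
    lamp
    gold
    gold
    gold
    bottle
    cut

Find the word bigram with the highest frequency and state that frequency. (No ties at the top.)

"gold cart", 4 times

Bigram frequencies (highest first):
  gold cart: 4
  cart gold: 3
  lamp gold: 3
  lamp cart: 3
  gold gold: 3
  quickly quickly: 2
  … (27 more, each ≤ 2)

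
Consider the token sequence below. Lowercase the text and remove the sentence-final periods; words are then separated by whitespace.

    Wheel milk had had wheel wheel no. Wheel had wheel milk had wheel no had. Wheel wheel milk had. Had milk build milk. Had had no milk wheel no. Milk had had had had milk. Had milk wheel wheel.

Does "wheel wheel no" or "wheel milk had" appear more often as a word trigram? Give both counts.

"wheel milk had" (3 vs 1)

"wheel wheel no": 1 occurrence
"wheel milk had": 3 occurrences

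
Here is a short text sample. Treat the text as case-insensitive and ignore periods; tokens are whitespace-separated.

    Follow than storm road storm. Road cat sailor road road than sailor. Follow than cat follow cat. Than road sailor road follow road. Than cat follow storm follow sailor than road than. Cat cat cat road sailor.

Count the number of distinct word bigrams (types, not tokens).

37 tokens → 36 bigram windows in total.
Repeated bigrams (each contributes count−1 duplicates):
  road than: 3
  than cat: 3
  cat cat: 2
  cat follow: 2
  follow than: 2
  road sailor: 2
  sailor road: 2
  storm road: 2
  … (1 more repeated)
11 duplicate windows → 36 − 11 = 25 distinct.

25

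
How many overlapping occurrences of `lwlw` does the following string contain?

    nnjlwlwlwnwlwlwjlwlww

4

Sliding a length-4 window over the 21 characters (18 positions):
  position 4–7: lwlw
  position 6–9: lwlw
  position 12–15: lwlw
  position 17–20: lwlw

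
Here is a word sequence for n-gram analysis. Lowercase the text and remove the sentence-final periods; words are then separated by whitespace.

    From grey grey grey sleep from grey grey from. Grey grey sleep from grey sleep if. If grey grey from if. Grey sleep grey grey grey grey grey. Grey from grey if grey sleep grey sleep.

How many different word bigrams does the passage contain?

11

36 tokens → 35 bigram windows in total.
Repeated bigrams (each contributes count−1 duplicates):
  grey grey: 10
  grey sleep: 6
  from grey: 5
  grey from: 3
  if grey: 3
  sleep from: 2
  sleep grey: 2
24 duplicate windows → 35 − 24 = 11 distinct.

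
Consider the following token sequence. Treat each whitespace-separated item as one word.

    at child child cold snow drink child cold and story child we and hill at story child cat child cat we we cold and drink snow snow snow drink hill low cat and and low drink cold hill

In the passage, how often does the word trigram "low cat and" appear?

Scanning the 36 overlapping trigram windows for "low cat and":
  position 31–33: low cat and

1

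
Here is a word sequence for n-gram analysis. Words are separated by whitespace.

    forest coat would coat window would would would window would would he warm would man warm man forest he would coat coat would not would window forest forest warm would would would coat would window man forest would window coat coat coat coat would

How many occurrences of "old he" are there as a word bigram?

0

Scanning the 43 overlapping bigram windows for "old he":
  (none found)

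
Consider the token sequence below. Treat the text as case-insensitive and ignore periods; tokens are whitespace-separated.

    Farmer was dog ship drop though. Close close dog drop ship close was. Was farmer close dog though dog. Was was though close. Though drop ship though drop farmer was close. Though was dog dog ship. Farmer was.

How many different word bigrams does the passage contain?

27

38 tokens → 37 bigram windows in total.
Repeated bigrams (each contributes count−1 duplicates):
  farmer was: 3
  close dog: 2
  close though: 2
  dog ship: 2
  drop ship: 2
  though close: 2
  though drop: 2
  was dog: 2
  … (1 more repeated)
10 duplicate windows → 37 − 10 = 27 distinct.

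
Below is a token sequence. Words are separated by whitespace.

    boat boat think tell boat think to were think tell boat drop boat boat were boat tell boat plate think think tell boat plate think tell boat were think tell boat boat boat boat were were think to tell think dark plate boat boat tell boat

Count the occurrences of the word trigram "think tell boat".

Scanning the 44 overlapping trigram windows for "think tell boat":
  position 3–5: think tell boat
  position 9–11: think tell boat
  position 21–23: think tell boat
  position 25–27: think tell boat
  position 29–31: think tell boat

5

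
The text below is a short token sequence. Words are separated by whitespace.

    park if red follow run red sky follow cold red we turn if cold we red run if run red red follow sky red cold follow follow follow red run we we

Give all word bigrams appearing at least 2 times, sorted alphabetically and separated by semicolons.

Bigram counts meeting the condition (at least 2 times):
  follow follow: 2
  red follow: 2
  red run: 2
  run red: 2

follow follow; red follow; red run; run red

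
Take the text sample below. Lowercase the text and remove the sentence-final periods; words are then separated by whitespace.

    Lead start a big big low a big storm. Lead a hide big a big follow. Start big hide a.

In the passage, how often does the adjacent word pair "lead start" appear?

1

Scanning the 19 overlapping bigram windows for "lead start":
  position 1–2: lead start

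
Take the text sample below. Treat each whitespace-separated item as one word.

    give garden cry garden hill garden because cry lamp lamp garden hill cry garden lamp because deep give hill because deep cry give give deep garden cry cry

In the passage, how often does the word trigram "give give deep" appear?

Scanning the 26 overlapping trigram windows for "give give deep":
  position 23–25: give give deep

1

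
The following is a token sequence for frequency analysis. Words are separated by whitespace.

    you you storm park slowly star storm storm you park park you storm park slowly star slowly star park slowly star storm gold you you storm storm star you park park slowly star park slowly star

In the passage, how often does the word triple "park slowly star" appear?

Scanning the 34 overlapping trigram windows for "park slowly star":
  position 4–6: park slowly star
  position 14–16: park slowly star
  position 19–21: park slowly star
  position 31–33: park slowly star
  position 34–36: park slowly star

5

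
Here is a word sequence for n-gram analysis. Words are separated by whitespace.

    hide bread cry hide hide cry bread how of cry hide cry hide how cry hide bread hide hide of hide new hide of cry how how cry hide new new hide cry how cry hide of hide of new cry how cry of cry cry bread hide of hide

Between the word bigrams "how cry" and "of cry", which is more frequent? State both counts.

"how cry" (4 vs 3)

"how cry": 4 occurrences
"of cry": 3 occurrences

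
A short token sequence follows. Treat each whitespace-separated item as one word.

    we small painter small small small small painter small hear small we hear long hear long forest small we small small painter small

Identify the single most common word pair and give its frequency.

"small small", 4 times

Bigram frequencies (highest first):
  small small: 4
  small painter: 3
  painter small: 3
  we small: 2
  small we: 2
  hear long: 2
  … (6 more, each ≤ 1)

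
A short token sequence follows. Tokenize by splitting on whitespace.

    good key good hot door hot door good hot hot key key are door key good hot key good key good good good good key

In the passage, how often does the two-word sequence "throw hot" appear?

0

Scanning the 24 overlapping bigram windows for "throw hot":
  (none found)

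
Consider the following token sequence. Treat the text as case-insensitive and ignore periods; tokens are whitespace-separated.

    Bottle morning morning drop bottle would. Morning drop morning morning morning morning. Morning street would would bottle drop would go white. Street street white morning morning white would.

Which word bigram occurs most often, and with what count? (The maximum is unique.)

"morning morning", 6 times

Bigram frequencies (highest first):
  morning morning: 6
  morning drop: 2
  bottle morning: 1
  drop bottle: 1
  bottle would: 1
  would morning: 1
  … (15 more, each ≤ 1)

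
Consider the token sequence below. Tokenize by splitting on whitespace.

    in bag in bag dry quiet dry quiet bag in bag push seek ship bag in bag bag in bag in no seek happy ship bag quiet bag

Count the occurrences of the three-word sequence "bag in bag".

4

Scanning the 26 overlapping trigram windows for "bag in bag":
  position 2–4: bag in bag
  position 9–11: bag in bag
  position 15–17: bag in bag
  position 18–20: bag in bag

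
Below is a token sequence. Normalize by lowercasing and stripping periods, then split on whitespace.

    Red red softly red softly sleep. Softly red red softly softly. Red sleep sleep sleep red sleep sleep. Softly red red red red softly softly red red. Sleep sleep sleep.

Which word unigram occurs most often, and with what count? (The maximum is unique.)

Unigram frequencies (highest first):
  red: 13
  sleep: 9
  softly: 8

"red", 13 times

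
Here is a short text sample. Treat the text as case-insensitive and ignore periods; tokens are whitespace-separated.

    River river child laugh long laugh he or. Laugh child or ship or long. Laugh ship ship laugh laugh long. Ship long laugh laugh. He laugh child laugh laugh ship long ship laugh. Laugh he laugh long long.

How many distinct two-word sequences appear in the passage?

21

38 tokens → 37 bigram windows in total.
Repeated bigrams (each contributes count−1 duplicates):
  laugh laugh: 4
  laugh he: 3
  laugh long: 3
  long laugh: 3
  child laugh: 2
  he laugh: 2
  laugh child: 2
  laugh ship: 2
  … (3 more repeated)
16 duplicate windows → 37 − 16 = 21 distinct.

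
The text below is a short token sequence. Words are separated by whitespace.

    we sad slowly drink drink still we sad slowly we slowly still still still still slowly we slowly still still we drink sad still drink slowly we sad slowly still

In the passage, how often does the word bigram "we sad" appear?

3

Scanning the 29 overlapping bigram windows for "we sad":
  position 1–2: we sad
  position 7–8: we sad
  position 27–28: we sad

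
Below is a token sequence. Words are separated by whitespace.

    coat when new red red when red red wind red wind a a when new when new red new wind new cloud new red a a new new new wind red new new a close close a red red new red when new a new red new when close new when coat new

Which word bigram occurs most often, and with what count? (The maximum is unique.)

"new red", 5 times

Bigram frequencies (highest first):
  new red: 5
  when new: 4
  red new: 4
  red red: 3
  new when: 3
  new new: 3
  … (23 more, each ≤ 2)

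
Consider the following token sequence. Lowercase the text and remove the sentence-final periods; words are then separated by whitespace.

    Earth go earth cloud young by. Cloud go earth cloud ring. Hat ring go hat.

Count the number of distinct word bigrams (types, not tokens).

12

15 tokens → 14 bigram windows in total.
Repeated bigrams (each contributes count−1 duplicates):
  earth cloud: 2
  go earth: 2
2 duplicate windows → 14 − 2 = 12 distinct.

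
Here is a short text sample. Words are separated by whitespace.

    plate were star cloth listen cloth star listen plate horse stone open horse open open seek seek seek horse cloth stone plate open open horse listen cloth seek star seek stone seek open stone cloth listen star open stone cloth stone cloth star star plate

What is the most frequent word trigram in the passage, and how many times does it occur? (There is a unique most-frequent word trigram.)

"open stone cloth", 2 times

Trigram frequencies (highest first):
  open stone cloth: 2
  plate were star: 1
  were star cloth: 1
  star cloth listen: 1
  cloth listen cloth: 1
  listen cloth star: 1
  … (36 more, each ≤ 1)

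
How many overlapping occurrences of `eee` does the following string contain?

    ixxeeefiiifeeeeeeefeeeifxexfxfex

7

Sliding a length-3 window over the 32 characters (30 positions):
  position 4–6: eee
  position 12–14: eee
  position 13–15: eee
  position 14–16: eee
  position 15–17: eee
  position 16–18: eee
  position 20–22: eee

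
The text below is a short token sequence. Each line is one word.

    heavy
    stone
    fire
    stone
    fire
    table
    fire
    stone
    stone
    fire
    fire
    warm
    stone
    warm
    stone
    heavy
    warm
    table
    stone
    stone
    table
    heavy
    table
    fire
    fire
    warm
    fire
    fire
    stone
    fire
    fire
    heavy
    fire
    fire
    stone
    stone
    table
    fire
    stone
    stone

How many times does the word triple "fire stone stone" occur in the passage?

3

Scanning the 38 overlapping trigram windows for "fire stone stone":
  position 7–9: fire stone stone
  position 34–36: fire stone stone
  position 38–40: fire stone stone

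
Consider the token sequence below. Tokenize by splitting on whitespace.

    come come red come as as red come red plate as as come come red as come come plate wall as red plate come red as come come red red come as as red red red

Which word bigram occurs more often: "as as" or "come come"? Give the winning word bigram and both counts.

"as as": 3 occurrences
"come come": 4 occurrences

"come come" (4 vs 3)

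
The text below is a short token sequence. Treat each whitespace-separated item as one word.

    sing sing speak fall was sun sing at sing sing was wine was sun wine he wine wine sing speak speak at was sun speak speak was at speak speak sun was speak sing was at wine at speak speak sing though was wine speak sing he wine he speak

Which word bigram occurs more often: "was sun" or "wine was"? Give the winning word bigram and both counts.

"was sun": 3 occurrences
"wine was": 1 occurrence

"was sun" (3 vs 1)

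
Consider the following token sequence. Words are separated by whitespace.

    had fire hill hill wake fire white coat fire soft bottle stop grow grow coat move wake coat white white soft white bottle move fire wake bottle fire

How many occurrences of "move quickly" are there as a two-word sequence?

0

Scanning the 27 overlapping bigram windows for "move quickly":
  (none found)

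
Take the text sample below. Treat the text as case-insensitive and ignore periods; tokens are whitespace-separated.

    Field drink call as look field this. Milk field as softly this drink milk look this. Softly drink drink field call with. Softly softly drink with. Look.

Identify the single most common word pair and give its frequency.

"softly drink", 2 times

Bigram frequencies (highest first):
  softly drink: 2
  field drink: 1
  drink call: 1
  call as: 1
  as look: 1
  look field: 1
  … (19 more, each ≤ 1)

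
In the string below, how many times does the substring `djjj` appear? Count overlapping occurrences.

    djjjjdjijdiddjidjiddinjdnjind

Sliding a length-4 window over the 29 characters (26 positions):
  position 1–4: djjj

1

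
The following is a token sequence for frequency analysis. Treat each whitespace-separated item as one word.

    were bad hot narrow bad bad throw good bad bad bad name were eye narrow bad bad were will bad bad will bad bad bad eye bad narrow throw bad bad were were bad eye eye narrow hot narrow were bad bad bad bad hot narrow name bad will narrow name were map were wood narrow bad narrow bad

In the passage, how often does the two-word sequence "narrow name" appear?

2

Scanning the 58 overlapping bigram windows for "narrow name":
  position 46–47: narrow name
  position 50–51: narrow name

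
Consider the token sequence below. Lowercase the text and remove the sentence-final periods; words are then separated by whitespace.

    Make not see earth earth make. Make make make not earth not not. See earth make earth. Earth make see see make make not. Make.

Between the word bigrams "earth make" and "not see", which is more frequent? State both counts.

"earth make": 3 occurrences
"not see": 2 occurrences

"earth make" (3 vs 2)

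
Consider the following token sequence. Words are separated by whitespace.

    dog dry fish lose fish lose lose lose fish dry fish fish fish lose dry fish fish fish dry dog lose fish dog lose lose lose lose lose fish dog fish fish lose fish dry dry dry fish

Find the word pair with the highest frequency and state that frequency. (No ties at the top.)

"lose lose", 6 times

Bigram frequencies (highest first):
  lose lose: 6
  lose fish: 5
  fish fish: 5
  dry fish: 4
  fish lose: 4
  fish dry: 3
  … (7 more, each ≤ 2)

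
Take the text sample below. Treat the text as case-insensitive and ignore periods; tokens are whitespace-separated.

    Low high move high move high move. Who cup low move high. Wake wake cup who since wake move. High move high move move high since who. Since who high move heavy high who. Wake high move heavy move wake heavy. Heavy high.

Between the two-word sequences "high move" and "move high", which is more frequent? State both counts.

"high move" (7 vs 6)

"high move": 7 occurrences
"move high": 6 occurrences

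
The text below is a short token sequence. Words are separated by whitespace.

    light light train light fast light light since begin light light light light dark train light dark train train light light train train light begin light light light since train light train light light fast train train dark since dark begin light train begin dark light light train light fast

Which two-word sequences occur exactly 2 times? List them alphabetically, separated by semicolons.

Bigram counts meeting the condition (exactly 2 times):
  dark train: 2
  light dark: 2
  light since: 2

dark train; light dark; light since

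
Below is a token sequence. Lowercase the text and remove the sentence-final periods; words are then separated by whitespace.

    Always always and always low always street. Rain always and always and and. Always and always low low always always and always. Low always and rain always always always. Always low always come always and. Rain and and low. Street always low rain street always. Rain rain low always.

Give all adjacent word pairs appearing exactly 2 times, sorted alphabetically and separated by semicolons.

Bigram counts meeting the condition (exactly 2 times):
  and and: 2
  and rain: 2
  rain always: 2
  street always: 2

and and; and rain; rain always; street always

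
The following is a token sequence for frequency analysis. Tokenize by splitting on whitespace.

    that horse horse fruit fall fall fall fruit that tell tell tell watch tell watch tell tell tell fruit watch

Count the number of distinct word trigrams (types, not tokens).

20 tokens → 18 trigram windows in total.
Repeated trigrams (each contributes count−1 duplicates):
  tell tell tell: 2
  tell watch tell: 2
2 duplicate windows → 18 − 2 = 16 distinct.

16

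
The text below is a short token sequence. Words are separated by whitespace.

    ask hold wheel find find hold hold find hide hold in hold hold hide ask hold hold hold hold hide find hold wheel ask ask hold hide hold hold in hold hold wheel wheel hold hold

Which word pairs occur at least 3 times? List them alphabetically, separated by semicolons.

ask hold; hold hide; hold hold; hold wheel

Bigram counts meeting the condition (at least 3 times):
  ask hold: 3
  hold hide: 3
  hold hold: 8
  hold wheel: 3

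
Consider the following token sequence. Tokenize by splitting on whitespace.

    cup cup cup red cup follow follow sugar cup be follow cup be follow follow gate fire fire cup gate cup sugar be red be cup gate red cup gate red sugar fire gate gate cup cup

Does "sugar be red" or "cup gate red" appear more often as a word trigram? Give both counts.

"sugar be red": 1 occurrence
"cup gate red": 2 occurrences

"cup gate red" (2 vs 1)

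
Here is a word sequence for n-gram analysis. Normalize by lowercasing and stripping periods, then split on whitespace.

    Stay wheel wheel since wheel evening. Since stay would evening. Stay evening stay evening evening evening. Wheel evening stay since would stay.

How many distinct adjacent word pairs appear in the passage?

22 tokens → 21 bigram windows in total.
Repeated bigrams (each contributes count−1 duplicates):
  evening stay: 3
  evening evening: 2
  stay evening: 2
  wheel evening: 2
5 duplicate windows → 21 − 5 = 16 distinct.

16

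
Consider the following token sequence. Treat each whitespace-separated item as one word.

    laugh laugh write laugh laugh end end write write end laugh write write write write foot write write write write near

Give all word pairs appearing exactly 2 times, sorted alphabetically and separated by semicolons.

Bigram counts meeting the condition (exactly 2 times):
  laugh laugh: 2
  laugh write: 2

laugh laugh; laugh write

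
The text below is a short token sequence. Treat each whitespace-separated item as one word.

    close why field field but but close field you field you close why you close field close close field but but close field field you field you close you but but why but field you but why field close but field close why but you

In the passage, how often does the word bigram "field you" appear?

Scanning the 44 overlapping bigram windows for "field you":
  position 8–9: field you
  position 10–11: field you
  position 24–25: field you
  position 26–27: field you
  position 34–35: field you

5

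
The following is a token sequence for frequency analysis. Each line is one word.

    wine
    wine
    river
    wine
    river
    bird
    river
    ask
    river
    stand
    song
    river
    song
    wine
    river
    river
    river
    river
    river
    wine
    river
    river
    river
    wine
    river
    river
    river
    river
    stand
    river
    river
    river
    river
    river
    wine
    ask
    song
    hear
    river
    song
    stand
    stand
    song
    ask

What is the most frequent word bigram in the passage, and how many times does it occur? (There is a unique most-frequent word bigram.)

Bigram frequencies (highest first):
  river river: 13
  wine river: 5
  river wine: 4
  river stand: 2
  stand song: 2
  river song: 2
  … (15 more, each ≤ 1)

"river river", 13 times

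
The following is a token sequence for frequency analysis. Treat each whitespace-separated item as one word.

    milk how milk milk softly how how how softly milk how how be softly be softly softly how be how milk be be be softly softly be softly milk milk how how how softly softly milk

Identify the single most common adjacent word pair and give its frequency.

"how how", 5 times

Bigram frequencies (highest first):
  how how: 5
  be softly: 4
  milk how: 3
  softly milk: 3
  softly softly: 3
  how milk: 2
  … (9 more, each ≤ 2)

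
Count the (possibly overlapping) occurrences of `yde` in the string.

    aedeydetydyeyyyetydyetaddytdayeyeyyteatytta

Sliding a length-3 window over the 43 characters (41 positions):
  position 5–7: yde

1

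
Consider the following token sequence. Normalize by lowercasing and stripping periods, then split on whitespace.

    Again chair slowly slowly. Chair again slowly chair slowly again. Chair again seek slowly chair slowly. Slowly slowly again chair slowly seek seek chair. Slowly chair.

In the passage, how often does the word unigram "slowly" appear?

10

Scanning the 26 tokens for "slowly":
  position 3: slowly
  position 4: slowly
  position 7: slowly
  position 9: slowly
  position 14: slowly
  position 16: slowly
  position 17: slowly
  position 18: slowly
  position 21: slowly
  position 25: slowly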